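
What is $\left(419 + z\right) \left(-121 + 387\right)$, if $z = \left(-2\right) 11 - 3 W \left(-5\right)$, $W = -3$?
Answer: $374794$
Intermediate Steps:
$z = 990$ ($z = \left(-2\right) 11 \left(-3\right) \left(-3\right) \left(-5\right) = - 22 \cdot 9 \left(-5\right) = \left(-22\right) \left(-45\right) = 990$)
$\left(419 + z\right) \left(-121 + 387\right) = \left(419 + 990\right) \left(-121 + 387\right) = 1409 \cdot 266 = 374794$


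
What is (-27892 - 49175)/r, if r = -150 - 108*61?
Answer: 25689/2246 ≈ 11.438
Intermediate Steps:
r = -6738 (r = -150 - 6588 = -6738)
(-27892 - 49175)/r = (-27892 - 49175)/(-6738) = -77067*(-1/6738) = 25689/2246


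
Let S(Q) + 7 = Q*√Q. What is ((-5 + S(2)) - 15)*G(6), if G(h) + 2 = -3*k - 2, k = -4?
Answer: -216 + 16*√2 ≈ -193.37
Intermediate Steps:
G(h) = 8 (G(h) = -2 + (-3*(-4) - 2) = -2 + (12 - 2) = -2 + 10 = 8)
S(Q) = -7 + Q^(3/2) (S(Q) = -7 + Q*√Q = -7 + Q^(3/2))
((-5 + S(2)) - 15)*G(6) = ((-5 + (-7 + 2^(3/2))) - 15)*8 = ((-5 + (-7 + 2*√2)) - 15)*8 = ((-12 + 2*√2) - 15)*8 = (-27 + 2*√2)*8 = -216 + 16*√2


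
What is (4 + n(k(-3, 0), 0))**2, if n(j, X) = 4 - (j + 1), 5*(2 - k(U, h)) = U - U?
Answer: 25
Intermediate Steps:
k(U, h) = 2 (k(U, h) = 2 - (U - U)/5 = 2 - 1/5*0 = 2 + 0 = 2)
n(j, X) = 3 - j (n(j, X) = 4 - (1 + j) = 4 + (-1 - j) = 3 - j)
(4 + n(k(-3, 0), 0))**2 = (4 + (3 - 1*2))**2 = (4 + (3 - 2))**2 = (4 + 1)**2 = 5**2 = 25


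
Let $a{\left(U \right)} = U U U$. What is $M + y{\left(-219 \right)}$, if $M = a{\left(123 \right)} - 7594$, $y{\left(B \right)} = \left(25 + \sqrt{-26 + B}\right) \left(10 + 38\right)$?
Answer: $1854473 + 336 i \sqrt{5} \approx 1.8545 \cdot 10^{6} + 751.32 i$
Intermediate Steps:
$a{\left(U \right)} = U^{3}$ ($a{\left(U \right)} = U^{2} U = U^{3}$)
$y{\left(B \right)} = 1200 + 48 \sqrt{-26 + B}$ ($y{\left(B \right)} = \left(25 + \sqrt{-26 + B}\right) 48 = 1200 + 48 \sqrt{-26 + B}$)
$M = 1853273$ ($M = 123^{3} - 7594 = 1860867 - 7594 = 1853273$)
$M + y{\left(-219 \right)} = 1853273 + \left(1200 + 48 \sqrt{-26 - 219}\right) = 1853273 + \left(1200 + 48 \sqrt{-245}\right) = 1853273 + \left(1200 + 48 \cdot 7 i \sqrt{5}\right) = 1853273 + \left(1200 + 336 i \sqrt{5}\right) = 1854473 + 336 i \sqrt{5}$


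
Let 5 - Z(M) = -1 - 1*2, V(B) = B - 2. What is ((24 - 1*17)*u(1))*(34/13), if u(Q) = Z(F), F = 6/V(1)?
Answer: 1904/13 ≈ 146.46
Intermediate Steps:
V(B) = -2 + B
F = -6 (F = 6/(-2 + 1) = 6/(-1) = 6*(-1) = -6)
Z(M) = 8 (Z(M) = 5 - (-1 - 1*2) = 5 - (-1 - 2) = 5 - 1*(-3) = 5 + 3 = 8)
u(Q) = 8
((24 - 1*17)*u(1))*(34/13) = ((24 - 1*17)*8)*(34/13) = ((24 - 17)*8)*(34*(1/13)) = (7*8)*(34/13) = 56*(34/13) = 1904/13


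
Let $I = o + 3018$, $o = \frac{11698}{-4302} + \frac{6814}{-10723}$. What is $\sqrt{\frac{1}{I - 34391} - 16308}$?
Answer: $\frac{3 i \sqrt{949022693422678403830345990}}{723701048270} \approx 127.7 i$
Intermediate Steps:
$o = - \frac{77375741}{23065173}$ ($o = 11698 \left(- \frac{1}{4302}\right) + 6814 \left(- \frac{1}{10723}\right) = - \frac{5849}{2151} - \frac{6814}{10723} = - \frac{77375741}{23065173} \approx -3.3547$)
$I = \frac{69533316373}{23065173}$ ($I = - \frac{77375741}{23065173} + 3018 = \frac{69533316373}{23065173} \approx 3014.6$)
$\sqrt{\frac{1}{I - 34391} - 16308} = \sqrt{\frac{1}{\frac{69533316373}{23065173} - 34391} - 16308} = \sqrt{\frac{1}{- \frac{723701048270}{23065173}} - 16308} = \sqrt{- \frac{23065173}{723701048270} - 16308} = \sqrt{- \frac{11802116718252333}{723701048270}} = \frac{3 i \sqrt{949022693422678403830345990}}{723701048270}$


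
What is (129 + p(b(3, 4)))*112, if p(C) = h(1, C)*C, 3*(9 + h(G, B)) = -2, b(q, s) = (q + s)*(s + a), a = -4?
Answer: 14448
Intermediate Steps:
b(q, s) = (-4 + s)*(q + s) (b(q, s) = (q + s)*(s - 4) = (q + s)*(-4 + s) = (-4 + s)*(q + s))
h(G, B) = -29/3 (h(G, B) = -9 + (1/3)*(-2) = -9 - 2/3 = -29/3)
p(C) = -29*C/3
(129 + p(b(3, 4)))*112 = (129 - 29*(4**2 - 4*3 - 4*4 + 3*4)/3)*112 = (129 - 29*(16 - 12 - 16 + 12)/3)*112 = (129 - 29/3*0)*112 = (129 + 0)*112 = 129*112 = 14448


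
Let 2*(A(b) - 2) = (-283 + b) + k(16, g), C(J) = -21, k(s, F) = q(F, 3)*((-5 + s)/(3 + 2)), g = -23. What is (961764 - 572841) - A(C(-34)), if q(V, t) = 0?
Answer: 389073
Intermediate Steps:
k(s, F) = 0 (k(s, F) = 0*((-5 + s)/(3 + 2)) = 0*((-5 + s)/5) = 0*((-5 + s)*(⅕)) = 0*(-1 + s/5) = 0)
A(b) = -279/2 + b/2 (A(b) = 2 + ((-283 + b) + 0)/2 = 2 + (-283 + b)/2 = 2 + (-283/2 + b/2) = -279/2 + b/2)
(961764 - 572841) - A(C(-34)) = (961764 - 572841) - (-279/2 + (½)*(-21)) = 388923 - (-279/2 - 21/2) = 388923 - 1*(-150) = 388923 + 150 = 389073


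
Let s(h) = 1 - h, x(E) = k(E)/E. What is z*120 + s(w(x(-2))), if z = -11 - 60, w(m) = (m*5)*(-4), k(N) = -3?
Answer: -8489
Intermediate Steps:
x(E) = -3/E
w(m) = -20*m (w(m) = (5*m)*(-4) = -20*m)
z = -71
z*120 + s(w(x(-2))) = -71*120 + (1 - (-20)*(-3/(-2))) = -8520 + (1 - (-20)*(-3*(-1/2))) = -8520 + (1 - (-20)*3/2) = -8520 + (1 - 1*(-30)) = -8520 + (1 + 30) = -8520 + 31 = -8489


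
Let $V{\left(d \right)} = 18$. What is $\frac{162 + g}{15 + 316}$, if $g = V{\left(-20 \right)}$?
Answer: $\frac{180}{331} \approx 0.54381$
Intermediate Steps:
$g = 18$
$\frac{162 + g}{15 + 316} = \frac{162 + 18}{15 + 316} = \frac{180}{331}$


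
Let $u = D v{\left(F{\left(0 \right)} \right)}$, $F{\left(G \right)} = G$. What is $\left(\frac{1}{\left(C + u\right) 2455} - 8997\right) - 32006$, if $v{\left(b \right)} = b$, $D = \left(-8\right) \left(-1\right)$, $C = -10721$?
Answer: $- \frac{1079201215166}{26320055} \approx -41003.0$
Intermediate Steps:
$D = 8$
$u = 0$ ($u = 8 \cdot 0 = 0$)
$\left(\frac{1}{\left(C + u\right) 2455} - 8997\right) - 32006 = \left(\frac{1}{\left(-10721 + 0\right) 2455} - 8997\right) - 32006 = \left(\frac{1}{-10721} \cdot \frac{1}{2455} - 8997\right) - 32006 = \left(\left(- \frac{1}{10721}\right) \frac{1}{2455} - 8997\right) - 32006 = \left(- \frac{1}{26320055} - 8997\right) - 32006 = - \frac{236801534836}{26320055} - 32006 = - \frac{1079201215166}{26320055}$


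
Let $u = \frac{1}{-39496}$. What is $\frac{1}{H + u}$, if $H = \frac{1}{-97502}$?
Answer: $- \frac{1925469496}{68499} \approx -28109.0$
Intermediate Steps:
$u = - \frac{1}{39496} \approx -2.5319 \cdot 10^{-5}$
$H = - \frac{1}{97502} \approx -1.0256 \cdot 10^{-5}$
$\frac{1}{H + u} = \frac{1}{- \frac{1}{97502} - \frac{1}{39496}} = \frac{1}{- \frac{68499}{1925469496}} = - \frac{1925469496}{68499}$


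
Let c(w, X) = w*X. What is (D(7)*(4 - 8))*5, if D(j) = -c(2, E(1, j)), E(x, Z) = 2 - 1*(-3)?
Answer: 200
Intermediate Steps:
E(x, Z) = 5 (E(x, Z) = 2 + 3 = 5)
c(w, X) = X*w
D(j) = -10 (D(j) = -5*2 = -1*10 = -10)
(D(7)*(4 - 8))*5 = -10*(4 - 8)*5 = -10*(-4)*5 = 40*5 = 200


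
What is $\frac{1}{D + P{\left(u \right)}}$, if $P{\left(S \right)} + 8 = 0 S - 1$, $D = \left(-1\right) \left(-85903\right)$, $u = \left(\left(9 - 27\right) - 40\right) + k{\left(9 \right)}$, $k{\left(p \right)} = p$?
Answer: $\frac{1}{85894} \approx 1.1642 \cdot 10^{-5}$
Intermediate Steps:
$u = -49$ ($u = \left(\left(9 - 27\right) - 40\right) + 9 = \left(-18 - 40\right) + 9 = -58 + 9 = -49$)
$D = 85903$
$P{\left(S \right)} = -9$ ($P{\left(S \right)} = -8 - \left(1 + 0 S\right) = -8 + \left(0 - 1\right) = -8 - 1 = -9$)
$\frac{1}{D + P{\left(u \right)}} = \frac{1}{85903 - 9} = \frac{1}{85894}$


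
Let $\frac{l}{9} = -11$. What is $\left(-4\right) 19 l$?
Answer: $7524$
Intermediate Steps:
$l = -99$ ($l = 9 \left(-11\right) = -99$)
$\left(-4\right) 19 l = \left(-4\right) 19 \left(-99\right) = \left(-76\right) \left(-99\right) = 7524$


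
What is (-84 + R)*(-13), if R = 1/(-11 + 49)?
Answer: 41483/38 ≈ 1091.7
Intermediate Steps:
R = 1/38 ≈ 0.026316
(-84 + R)*(-13) = (-84 + 1/38)*(-13) = -3191/38*(-13) = 41483/38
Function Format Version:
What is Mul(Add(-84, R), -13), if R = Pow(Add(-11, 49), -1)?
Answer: Rational(41483, 38) ≈ 1091.7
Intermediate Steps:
R = Rational(1, 38) (R = Pow(38, -1) = Rational(1, 38) ≈ 0.026316)
Mul(Add(-84, R), -13) = Mul(Add(-84, Rational(1, 38)), -13) = Mul(Rational(-3191, 38), -13) = Rational(41483, 38)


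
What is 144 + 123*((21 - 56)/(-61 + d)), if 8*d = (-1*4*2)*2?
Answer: 637/3 ≈ 212.33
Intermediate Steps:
d = -2 (d = ((-1*4*2)*2)/8 = (-4*2*2)/8 = (-8*2)/8 = (⅛)*(-16) = -2)
144 + 123*((21 - 56)/(-61 + d)) = 144 + 123*((21 - 56)/(-61 - 2)) = 144 + 123*(-35/(-63)) = 144 + 123*(-35*(-1/63)) = 144 + 123*(5/9) = 144 + 205/3 = 637/3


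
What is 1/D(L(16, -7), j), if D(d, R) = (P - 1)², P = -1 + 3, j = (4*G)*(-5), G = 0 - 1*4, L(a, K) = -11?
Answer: 1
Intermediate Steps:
G = -4 (G = 0 - 4 = -4)
j = 80 (j = (4*(-4))*(-5) = -16*(-5) = 80)
P = 2
D(d, R) = 1 (D(d, R) = (2 - 1)² = 1² = 1)
1/D(L(16, -7), j) = 1/1 = 1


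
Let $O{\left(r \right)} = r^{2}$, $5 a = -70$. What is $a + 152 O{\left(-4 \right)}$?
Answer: $2418$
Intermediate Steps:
$a = -14$ ($a = \frac{1}{5} \left(-70\right) = -14$)
$a + 152 O{\left(-4 \right)} = -14 + 152 \left(-4\right)^{2} = -14 + 152 \cdot 16 = -14 + 2432 = 2418$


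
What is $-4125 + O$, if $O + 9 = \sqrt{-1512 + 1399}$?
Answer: $-4134 + i \sqrt{113} \approx -4134.0 + 10.63 i$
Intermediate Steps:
$O = -9 + i \sqrt{113}$ ($O = -9 + \sqrt{-1512 + 1399} = -9 + \sqrt{-113} = -9 + i \sqrt{113} \approx -9.0 + 10.63 i$)
$-4125 + O = -4125 - \left(9 - i \sqrt{113}\right) = -4134 + i \sqrt{113}$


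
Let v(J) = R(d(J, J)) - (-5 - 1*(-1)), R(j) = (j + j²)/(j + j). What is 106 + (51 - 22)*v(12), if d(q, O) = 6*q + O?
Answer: 2909/2 ≈ 1454.5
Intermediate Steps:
d(q, O) = O + 6*q
R(j) = (j + j²)/(2*j) (R(j) = (j + j²)/((2*j)) = (j + j²)*(1/(2*j)) = (j + j²)/(2*j))
v(J) = 9/2 + 7*J/2 (v(J) = (½ + (J + 6*J)/2) - (-5 - 1*(-1)) = (½ + (7*J)/2) - (-5 + 1) = (½ + 7*J/2) - 1*(-4) = (½ + 7*J/2) + 4 = 9/2 + 7*J/2)
106 + (51 - 22)*v(12) = 106 + (51 - 22)*(9/2 + (7/2)*12) = 106 + 29*(9/2 + 42) = 106 + 29*(93/2) = 106 + 2697/2 = 2909/2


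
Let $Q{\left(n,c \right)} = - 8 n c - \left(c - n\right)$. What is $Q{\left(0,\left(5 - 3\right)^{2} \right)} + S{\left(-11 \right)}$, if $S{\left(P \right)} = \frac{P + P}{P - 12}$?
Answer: $- \frac{70}{23} \approx -3.0435$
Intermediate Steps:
$S{\left(P \right)} = \frac{2 P}{-12 + P}$
$Q{\left(n,c \right)} = n - c - 8 c n$ ($Q{\left(n,c \right)} = - 8 c n - \left(c - n\right) = n - c - 8 c n$)
$Q{\left(0,\left(5 - 3\right)^{2} \right)} + S{\left(-11 \right)} = \left(0 - \left(5 - 3\right)^{2} - 8 \left(5 - 3\right)^{2} \cdot 0\right) + 2 \left(-11\right) \frac{1}{-12 - 11} = \left(0 - 2^{2} - 8 \cdot 2^{2} \cdot 0\right) + 2 \left(-11\right) \frac{1}{-23} = \left(0 - 4 - 32 \cdot 0\right) + 2 \left(-11\right) \left(- \frac{1}{23}\right) = \left(0 - 4 + 0\right) + \frac{22}{23} = -4 + \frac{22}{23} = - \frac{70}{23}$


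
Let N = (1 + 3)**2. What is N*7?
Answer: 112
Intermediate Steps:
N = 16 (N = 4**2 = 16)
N*7 = 16*7 = 112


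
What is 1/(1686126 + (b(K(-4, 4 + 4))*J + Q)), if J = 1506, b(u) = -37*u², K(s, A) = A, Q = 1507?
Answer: -1/1878575 ≈ -5.3232e-7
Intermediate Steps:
1/(1686126 + (b(K(-4, 4 + 4))*J + Q)) = 1/(1686126 + (-37*(4 + 4)²*1506 + 1507)) = 1/(1686126 + (-37*8²*1506 + 1507)) = 1/(1686126 + (-37*64*1506 + 1507)) = 1/(1686126 + (-2368*1506 + 1507)) = 1/(1686126 + (-3566208 + 1507)) = 1/(1686126 - 3564701) = 1/(-1878575) = -1/1878575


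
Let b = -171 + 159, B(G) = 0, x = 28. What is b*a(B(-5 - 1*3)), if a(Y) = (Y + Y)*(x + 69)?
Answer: 0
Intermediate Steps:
a(Y) = 194*Y (a(Y) = (Y + Y)*(28 + 69) = (2*Y)*97 = 194*Y)
b = -12
b*a(B(-5 - 1*3)) = -2328*0 = -12*0 = 0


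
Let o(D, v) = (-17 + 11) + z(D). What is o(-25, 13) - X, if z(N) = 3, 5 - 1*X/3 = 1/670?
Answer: -12057/670 ≈ -17.996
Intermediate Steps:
X = 10047/670 (X = 15 - 3/670 = 10047/670 ≈ 14.996)
o(D, v) = -3 (o(D, v) = (-17 + 11) + 3 = -6 + 3 = -3)
o(-25, 13) - X = -3 - 1*10047/670 = -3 - 10047/670 = -12057/670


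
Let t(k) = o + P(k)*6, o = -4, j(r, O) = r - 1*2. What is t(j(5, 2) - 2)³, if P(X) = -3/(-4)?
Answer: ⅛ ≈ 0.12500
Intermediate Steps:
j(r, O) = -2 + r (j(r, O) = r - 2 = -2 + r)
P(X) = ¾ (P(X) = -3*(-¼) = ¾)
t(k) = ½ (t(k) = -4 + (¾)*6 = -4 + 9/2 = ½)
t(j(5, 2) - 2)³ = (½)³ = ⅛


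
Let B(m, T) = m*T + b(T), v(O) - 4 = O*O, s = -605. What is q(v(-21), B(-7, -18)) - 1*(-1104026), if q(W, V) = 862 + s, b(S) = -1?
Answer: 1104283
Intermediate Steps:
v(O) = 4 + O² (v(O) = 4 + O*O = 4 + O²)
B(m, T) = -1 + T*m (B(m, T) = m*T - 1 = T*m - 1 = -1 + T*m)
q(W, V) = 257 (q(W, V) = 862 - 605 = 257)
q(v(-21), B(-7, -18)) - 1*(-1104026) = 257 - 1*(-1104026) = 257 + 1104026 = 1104283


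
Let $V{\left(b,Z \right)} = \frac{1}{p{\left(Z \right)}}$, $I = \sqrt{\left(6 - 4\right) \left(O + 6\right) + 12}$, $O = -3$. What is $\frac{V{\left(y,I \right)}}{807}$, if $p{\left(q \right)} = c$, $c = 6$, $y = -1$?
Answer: $\frac{1}{4842} \approx 0.00020653$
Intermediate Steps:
$p{\left(q \right)} = 6$
$I = 3 \sqrt{2}$ ($I = \sqrt{\left(6 - 4\right) \left(-3 + 6\right) + 12} = \sqrt{2 \cdot 3 + 12} = \sqrt{6 + 12} = \sqrt{18} = 3 \sqrt{2} \approx 4.2426$)
$V{\left(b,Z \right)} = \frac{1}{6}$
$\frac{V{\left(y,I \right)}}{807} = \frac{1}{6 \cdot 807} = \frac{1}{6} \cdot \frac{1}{807} = \frac{1}{4842}$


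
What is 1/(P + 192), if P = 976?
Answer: 1/1168 ≈ 0.00085616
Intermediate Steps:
1/(P + 192) = 1/(976 + 192) = 1/1168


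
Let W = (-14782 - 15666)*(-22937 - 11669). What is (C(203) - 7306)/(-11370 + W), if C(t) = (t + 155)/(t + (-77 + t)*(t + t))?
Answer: -187614248/27057773154181 ≈ -6.9338e-6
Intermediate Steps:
W = 1053683488 (W = -30448*(-34606) = 1053683488)
C(t) = (155 + t)/(t + 2*t*(-77 + t)) (C(t) = (155 + t)/(t + (-77 + t)*(2*t)) = (155 + t)/(t + 2*t*(-77 + t)))
(C(203) - 7306)/(-11370 + W) = ((155 + 203)/(203*(-153 + 2*203)) - 7306)/(-11370 + 1053683488) = ((1/203)*358/(-153 + 406) - 7306)/1053672118 = ((1/203)*358/253 - 7306)*(1/1053672118) = ((1/203)*(1/253)*358 - 7306)*(1/1053672118) = (358/51359 - 7306)*(1/1053672118) = -375228496/51359*1/1053672118 = -187614248/27057773154181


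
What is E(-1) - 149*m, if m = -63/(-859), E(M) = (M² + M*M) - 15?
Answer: -20554/859 ≈ -23.928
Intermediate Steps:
E(M) = -15 + 2*M² (E(M) = (M² + M²) - 15 = 2*M² - 15 = -15 + 2*M²)
m = 63/859 (m = -63*(-1/859) = 63/859 ≈ 0.073341)
E(-1) - 149*m = (-15 + 2*(-1)²) - 149*63/859 = (-15 + 2*1) - 9387/859 = (-15 + 2) - 9387/859 = -13 - 9387/859 = -20554/859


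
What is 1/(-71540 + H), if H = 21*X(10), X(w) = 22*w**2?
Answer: -1/25340 ≈ -3.9463e-5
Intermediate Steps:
H = 46200 (H = 21*(22*10**2) = 21*(22*100) = 21*2200 = 46200)
1/(-71540 + H) = 1/(-71540 + 46200) = 1/(-25340) = -1/25340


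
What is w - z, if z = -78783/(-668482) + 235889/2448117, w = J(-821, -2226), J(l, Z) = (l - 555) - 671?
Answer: -3350311395314627/1636522148394 ≈ -2047.2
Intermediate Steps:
J(l, Z) = -1226 + l (J(l, Z) = (-555 + l) - 671 = -1226 + l)
w = -2047 (w = -1226 - 821 = -2047)
z = 350557552109/1636522148394 (z = -78783*(-1/668482) + 235889*(1/2448117) = 78783/668482 + 235889/2448117 = 350557552109/1636522148394 ≈ 0.21421)
w - z = -2047 - 1*350557552109/1636522148394 = -2047 - 350557552109/1636522148394 = -3350311395314627/1636522148394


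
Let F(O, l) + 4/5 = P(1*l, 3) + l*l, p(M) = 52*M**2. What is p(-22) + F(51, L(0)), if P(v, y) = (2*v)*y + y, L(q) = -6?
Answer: 125851/5 ≈ 25170.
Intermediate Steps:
P(v, y) = y + 2*v*y (P(v, y) = 2*v*y + y = y + 2*v*y)
F(O, l) = 11/5 + l**2 + 6*l (F(O, l) = -4/5 + (3*(1 + 2*(1*l)) + l*l) = -4/5 + (3*(1 + 2*l) + l**2) = -4/5 + ((3 + 6*l) + l**2) = -4/5 + (3 + l**2 + 6*l) = 11/5 + l**2 + 6*l)
p(-22) + F(51, L(0)) = 52*(-22)**2 + (11/5 + (-6)**2 + 6*(-6)) = 52*484 + (11/5 + 36 - 36) = 25168 + 11/5 = 125851/5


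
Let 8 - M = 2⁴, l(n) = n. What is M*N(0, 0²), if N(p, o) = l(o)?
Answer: 0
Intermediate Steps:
N(p, o) = o
M = -8 (M = 8 - 1*2⁴ = 8 - 1*16 = 8 - 16 = -8)
M*N(0, 0²) = -8*0² = -8*0 = 0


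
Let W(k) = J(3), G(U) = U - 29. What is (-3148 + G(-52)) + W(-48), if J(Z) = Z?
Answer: -3226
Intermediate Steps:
G(U) = -29 + U
W(k) = 3
(-3148 + G(-52)) + W(-48) = (-3148 + (-29 - 52)) + 3 = (-3148 - 81) + 3 = -3229 + 3 = -3226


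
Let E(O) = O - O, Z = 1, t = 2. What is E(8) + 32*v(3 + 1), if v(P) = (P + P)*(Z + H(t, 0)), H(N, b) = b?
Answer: 256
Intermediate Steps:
E(O) = 0
v(P) = 2*P (v(P) = (P + P)*(1 + 0) = (2*P)*1 = 2*P)
E(8) + 32*v(3 + 1) = 0 + 32*(2*(3 + 1)) = 0 + 32*(2*4) = 0 + 32*8 = 0 + 256 = 256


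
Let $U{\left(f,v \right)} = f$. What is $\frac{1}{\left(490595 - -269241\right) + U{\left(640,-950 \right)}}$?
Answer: $\frac{1}{760476} \approx 1.315 \cdot 10^{-6}$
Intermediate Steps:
$\frac{1}{\left(490595 - -269241\right) + U{\left(640,-950 \right)}} = \frac{1}{\left(490595 - -269241\right) + 640} = \frac{1}{\left(490595 + 269241\right) + 640} = \frac{1}{759836 + 640} = \frac{1}{760476}$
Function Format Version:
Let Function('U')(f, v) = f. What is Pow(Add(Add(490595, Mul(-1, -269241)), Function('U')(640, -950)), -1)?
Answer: Rational(1, 760476) ≈ 1.3150e-6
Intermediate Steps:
Pow(Add(Add(490595, Mul(-1, -269241)), Function('U')(640, -950)), -1) = Pow(Add(Add(490595, Mul(-1, -269241)), 640), -1) = Pow(Add(Add(490595, 269241), 640), -1) = Pow(Add(759836, 640), -1) = Pow(760476, -1) = Rational(1, 760476)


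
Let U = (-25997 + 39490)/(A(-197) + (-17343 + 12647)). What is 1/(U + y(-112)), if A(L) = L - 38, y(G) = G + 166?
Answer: 4931/252781 ≈ 0.019507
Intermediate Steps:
y(G) = 166 + G
A(L) = -38 + L
U = -13493/4931 (U = (-25997 + 39490)/((-38 - 197) + (-17343 + 12647)) = 13493/(-235 - 4696) = 13493/(-4931) = 13493*(-1/4931) = -13493/4931 ≈ -2.7364)
1/(U + y(-112)) = 1/(-13493/4931 + (166 - 112)) = 1/(-13493/4931 + 54) = 1/(252781/4931) = 4931/252781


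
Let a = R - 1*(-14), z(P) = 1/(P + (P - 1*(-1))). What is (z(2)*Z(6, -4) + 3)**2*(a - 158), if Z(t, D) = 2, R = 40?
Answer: -30056/25 ≈ -1202.2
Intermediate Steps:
z(P) = 1/(1 + 2*P) (z(P) = 1/(P + (P + 1)) = 1/(P + (1 + P)) = 1/(1 + 2*P))
a = 54 (a = 40 - 1*(-14) = 40 + 14 = 54)
(z(2)*Z(6, -4) + 3)**2*(a - 158) = (2/(1 + 2*2) + 3)**2*(54 - 158) = (2/(1 + 4) + 3)**2*(-104) = (2/5 + 3)**2*(-104) = (17/5)**2*(-104) = (289/25)*(-104) = -30056/25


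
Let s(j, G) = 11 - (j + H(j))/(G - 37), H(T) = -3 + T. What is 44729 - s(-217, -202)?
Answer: 10688039/239 ≈ 44720.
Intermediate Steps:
s(j, G) = 11 - (-3 + 2*j)/(-37 + G) (s(j, G) = 11 - (j + (-3 + j))/(G - 37) = 11 - (-3 + 2*j)/(-37 + G))
44729 - s(-217, -202) = 44729 - (-404 - 2*(-217) + 11*(-202))/(-37 - 202) = 44729 - (-404 + 434 - 2222)/(-239) = 44729 - (-1)*(-2192)/239 = 44729 - 1*2192/239 = 44729 - 2192/239 = 10688039/239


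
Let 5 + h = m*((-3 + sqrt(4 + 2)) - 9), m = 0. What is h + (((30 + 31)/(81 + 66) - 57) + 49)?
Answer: -1850/147 ≈ -12.585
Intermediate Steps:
h = -5 (h = -5 + 0*((-3 + sqrt(4 + 2)) - 9) = -5 + 0*((-3 + sqrt(6)) - 9) = -5 + 0*(-12 + sqrt(6)) = -5 + 0 = -5)
h + (((30 + 31)/(81 + 66) - 57) + 49) = -5 + (((30 + 31)/(81 + 66) - 57) + 49) = -5 + ((61/147 - 57) + 49) = -5 + (-8318/147 + 49) = -5 - 1115/147 = -1850/147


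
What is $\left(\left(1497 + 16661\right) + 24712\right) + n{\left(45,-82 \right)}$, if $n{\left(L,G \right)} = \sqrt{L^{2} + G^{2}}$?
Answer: $42870 + \sqrt{8749} \approx 42964.0$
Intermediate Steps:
$n{\left(L,G \right)} = \sqrt{G^{2} + L^{2}}$
$\left(\left(1497 + 16661\right) + 24712\right) + n{\left(45,-82 \right)} = \left(\left(1497 + 16661\right) + 24712\right) + \sqrt{\left(-82\right)^{2} + 45^{2}} = \left(18158 + 24712\right) + \sqrt{6724 + 2025} = 42870 + \sqrt{8749}$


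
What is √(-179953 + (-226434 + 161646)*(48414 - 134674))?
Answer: √5588432927 ≈ 74756.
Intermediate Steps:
√(-179953 + (-226434 + 161646)*(48414 - 134674)) = √(-179953 - 64788*(-86260)) = √(-179953 + 5588612880) = √5588432927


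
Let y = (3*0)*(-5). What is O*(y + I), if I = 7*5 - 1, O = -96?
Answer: -3264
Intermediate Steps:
y = 0 (y = 0*(-5) = 0)
I = 34 (I = 35 - 1 = 34)
O*(y + I) = -96*(0 + 34) = -96*34 = -3264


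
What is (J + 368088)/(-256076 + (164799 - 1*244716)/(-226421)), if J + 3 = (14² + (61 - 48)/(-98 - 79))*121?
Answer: -15701663276884/10262620021983 ≈ -1.5300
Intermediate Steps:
J = 4195628/177 (J = -3 + (14² + (61 - 48)/(-98 - 79))*121 = -3 + (196 + 13/(-177))*121 = -3 + (196 + 13*(-1/177))*121 = -3 + (196 - 13/177)*121 = -3 + (34679/177)*121 = -3 + 4196159/177 = 4195628/177 ≈ 23704.)
(J + 368088)/(-256076 + (164799 - 1*244716)/(-226421)) = (4195628/177 + 368088)/(-256076 + (164799 - 1*244716)/(-226421)) = 69347204/(177*(-256076 + (164799 - 244716)*(-1/226421))) = 69347204/(177*(-256076 - 79917*(-1/226421))) = 69347204/(177*(-256076 + 79917/226421)) = 69347204/(177*(-57980904079/226421)) = (69347204/177)*(-226421/57980904079) = -15701663276884/10262620021983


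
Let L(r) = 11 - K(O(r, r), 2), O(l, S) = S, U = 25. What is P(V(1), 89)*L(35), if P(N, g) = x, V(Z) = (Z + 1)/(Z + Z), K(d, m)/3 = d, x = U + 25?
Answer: -4700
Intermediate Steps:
x = 50 (x = 25 + 25 = 50)
K(d, m) = 3*d
V(Z) = (1 + Z)/(2*Z) (V(Z) = (1 + Z)/((2*Z)) = (1 + Z)*(1/(2*Z)) = (1 + Z)/(2*Z))
P(N, g) = 50
L(r) = 11 - 3*r
P(V(1), 89)*L(35) = 50*(11 - 3*35) = 50*(11 - 105) = 50*(-94) = -4700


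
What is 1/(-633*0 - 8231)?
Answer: -1/8231 ≈ -0.00012149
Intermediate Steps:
1/(-633*0 - 8231) = 1/(0 - 8231) = 1/(-8231) = -1/8231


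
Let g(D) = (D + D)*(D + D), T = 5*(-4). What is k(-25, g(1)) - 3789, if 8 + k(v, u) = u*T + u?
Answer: -3873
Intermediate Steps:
T = -20
g(D) = 4*D**2 (g(D) = (2*D)*(2*D) = 4*D**2)
k(v, u) = -8 - 19*u (k(v, u) = -8 + (u*(-20) + u) = -8 + (-20*u + u) = -8 - 19*u)
k(-25, g(1)) - 3789 = (-8 - 76*1**2) - 3789 = (-8 - 76) - 3789 = -84 - 3789 = -3873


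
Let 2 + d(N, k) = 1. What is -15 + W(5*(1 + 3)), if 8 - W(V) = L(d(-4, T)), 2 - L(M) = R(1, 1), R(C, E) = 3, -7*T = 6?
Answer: -6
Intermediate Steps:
T = -6/7 (T = -1/7*6 = -6/7 ≈ -0.85714)
d(N, k) = -1 (d(N, k) = -2 + 1 = -1)
L(M) = -1 (L(M) = 2 - 1*3 = 2 - 3 = -1)
W(V) = 9 (W(V) = 8 - 1*(-1) = 8 + 1 = 9)
-15 + W(5*(1 + 3)) = -15 + 9 = -6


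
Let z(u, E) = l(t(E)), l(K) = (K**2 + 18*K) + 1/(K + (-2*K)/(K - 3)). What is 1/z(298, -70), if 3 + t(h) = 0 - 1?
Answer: -36/2023 ≈ -0.017795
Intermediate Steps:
t(h) = -4 (t(h) = -3 + (0 - 1) = -3 - 1 = -4)
l(K) = K**2 + 1/(K - 2*K/(-3 + K)) + 18*K (l(K) = (K**2 + 18*K) + 1/(K + (-2*K)/(-3 + K)) = (K**2 + 18*K) + 1/(K - 2*K/(-3 + K)) = K**2 + 1/(K - 2*K/(-3 + K)) + 18*K)
z(u, E) = -2023/36 (z(u, E) = (-3 - 4 + (-4)**4 - 90*(-4)**2 + 13*(-4)**3)/((-4)*(-5 - 4)) = -1/4*(-3 - 4 + 256 - 90*16 + 13*(-64))/(-9) = -1/4*(-1/9)*(-3 - 4 + 256 - 1440 - 832) = -1/4*(-1/9)*(-2023) = -2023/36)
1/z(298, -70) = 1/(-2023/36) = -36/2023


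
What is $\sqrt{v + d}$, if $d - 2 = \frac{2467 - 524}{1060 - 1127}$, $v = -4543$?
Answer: $i \sqrt{4570} \approx 67.602 i$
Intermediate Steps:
$d = -27$ ($d = 2 + \frac{2467 - 524}{1060 - 1127} = 2 + \frac{1943}{-67} = 2 + 1943 \left(- \frac{1}{67}\right) = 2 - 29 = -27$)
$\sqrt{v + d} = \sqrt{-4543 - 27} = \sqrt{-4570} = i \sqrt{4570}$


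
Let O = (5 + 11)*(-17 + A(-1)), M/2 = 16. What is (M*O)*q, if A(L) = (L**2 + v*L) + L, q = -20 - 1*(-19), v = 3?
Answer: 10240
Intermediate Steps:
M = 32 (M = 2*16 = 32)
q = -1 (q = -20 + 19 = -1)
A(L) = L**2 + 4*L (A(L) = (L**2 + 3*L) + L = L**2 + 4*L)
O = -320 (O = (5 + 11)*(-17 - (4 - 1)) = 16*(-17 - 1*3) = 16*(-17 - 3) = 16*(-20) = -320)
(M*O)*q = (32*(-320))*(-1) = -10240*(-1) = 10240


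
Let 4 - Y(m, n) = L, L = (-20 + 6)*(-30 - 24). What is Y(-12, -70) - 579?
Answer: -1331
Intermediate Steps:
L = 756 (L = -14*(-54) = 756)
Y(m, n) = -752 (Y(m, n) = 4 - 1*756 = 4 - 756 = -752)
Y(-12, -70) - 579 = -752 - 579 = -1331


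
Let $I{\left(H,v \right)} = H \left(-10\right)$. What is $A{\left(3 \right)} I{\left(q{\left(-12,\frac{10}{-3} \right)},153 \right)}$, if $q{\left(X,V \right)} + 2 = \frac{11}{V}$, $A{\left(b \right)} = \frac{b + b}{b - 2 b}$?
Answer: $-106$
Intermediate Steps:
$A{\left(b \right)} = -2$ ($A{\left(b \right)} = \frac{2 b}{\left(-1\right) b} = 2 b \left(- \frac{1}{b}\right) = -2$)
$q{\left(X,V \right)} = -2 + \frac{11}{V}$
$I{\left(H,v \right)} = - 10 H$
$A{\left(3 \right)} I{\left(q{\left(-12,\frac{10}{-3} \right)},153 \right)} = - 2 \left(- 10 \left(-2 + \frac{11}{10 \frac{1}{-3}}\right)\right) = - 2 \left(- 10 \left(-2 + \frac{11}{10 \left(- \frac{1}{3}\right)}\right)\right) = - 2 \left(- 10 \left(-2 + \frac{11}{- \frac{10}{3}}\right)\right) = - 2 \left(- 10 \left(-2 + 11 \left(- \frac{3}{10}\right)\right)\right) = - 2 \left(- 10 \left(-2 - \frac{33}{10}\right)\right) = - 2 \left(\left(-10\right) \left(- \frac{53}{10}\right)\right) = \left(-2\right) 53 = -106$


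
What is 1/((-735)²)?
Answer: 1/540225 ≈ 1.8511e-6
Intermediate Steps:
1/((-735)²) = 1/540225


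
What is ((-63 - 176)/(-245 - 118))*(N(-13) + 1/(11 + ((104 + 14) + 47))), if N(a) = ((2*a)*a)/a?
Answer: -364475/21296 ≈ -17.115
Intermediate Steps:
N(a) = 2*a (N(a) = (2*a**2)/a = 2*a)
((-63 - 176)/(-245 - 118))*(N(-13) + 1/(11 + ((104 + 14) + 47))) = ((-63 - 176)/(-245 - 118))*(2*(-13) + 1/(11 + ((104 + 14) + 47))) = (-239/(-363))*(-26 + 1/(11 + (118 + 47))) = (-239*(-1/363))*(-26 + 1/(11 + 165)) = 239*(-26 + 1/176)/363 = (239/363)*(-4575/176) = -364475/21296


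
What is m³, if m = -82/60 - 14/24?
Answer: -59319/8000 ≈ -7.4149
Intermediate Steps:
m = -39/20 (m = -82*1/60 - 14*1/24 = -41/30 - 7/12 = -39/20 ≈ -1.9500)
m³ = (-39/20)³ = -59319/8000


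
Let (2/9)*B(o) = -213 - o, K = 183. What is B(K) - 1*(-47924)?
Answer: 46142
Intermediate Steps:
B(o) = -1917/2 - 9*o/2 (B(o) = 9*(-213 - o)/2 = -1917/2 - 9*o/2)
B(K) - 1*(-47924) = (-1917/2 - 9/2*183) - 1*(-47924) = (-1917/2 - 1647/2) + 47924 = -1782 + 47924 = 46142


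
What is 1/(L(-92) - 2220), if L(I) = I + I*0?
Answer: -1/2312 ≈ -0.00043253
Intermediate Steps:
L(I) = I (L(I) = I + 0 = I)
1/(L(-92) - 2220) = 1/(-92 - 2220) = 1/(-2312) = -1/2312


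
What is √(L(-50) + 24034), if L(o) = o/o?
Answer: √24035 ≈ 155.03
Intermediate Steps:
L(o) = 1
√(L(-50) + 24034) = √(1 + 24034) = √24035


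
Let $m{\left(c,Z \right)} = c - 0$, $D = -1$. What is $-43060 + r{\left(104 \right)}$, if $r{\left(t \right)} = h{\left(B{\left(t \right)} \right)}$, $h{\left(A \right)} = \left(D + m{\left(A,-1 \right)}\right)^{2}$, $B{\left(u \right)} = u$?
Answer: $-32451$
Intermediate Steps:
$m{\left(c,Z \right)} = c$ ($m{\left(c,Z \right)} = c + 0 = c$)
$h{\left(A \right)} = \left(-1 + A\right)^{2}$
$r{\left(t \right)} = \left(-1 + t\right)^{2}$
$-43060 + r{\left(104 \right)} = -43060 + \left(-1 + 104\right)^{2} = -43060 + 103^{2} = -43060 + 10609 = -32451$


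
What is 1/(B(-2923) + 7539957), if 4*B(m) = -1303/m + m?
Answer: 5846/44074317309 ≈ 1.3264e-7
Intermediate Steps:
B(m) = -1303/(4*m) + m/4 (B(m) = (-1303/m + m)/4 = (m - 1303/m)/4 = -1303/(4*m) + m/4)
1/(B(-2923) + 7539957) = 1/((¼)*(-1303 + (-2923)²)/(-2923) + 7539957) = 1/((¼)*(-1/2923)*(-1303 + 8543929) + 7539957) = 1/((¼)*(-1/2923)*8542626 + 7539957) = 1/(-4271313/5846 + 7539957) = 1/(44074317309/5846) = 5846/44074317309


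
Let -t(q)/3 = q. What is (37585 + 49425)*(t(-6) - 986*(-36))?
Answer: 3090073140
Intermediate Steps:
t(q) = -3*q
(37585 + 49425)*(t(-6) - 986*(-36)) = (37585 + 49425)*(-3*(-6) - 986*(-36)) = 87010*(18 + 35496) = 87010*35514 = 3090073140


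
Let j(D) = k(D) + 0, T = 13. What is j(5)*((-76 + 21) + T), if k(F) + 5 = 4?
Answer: 42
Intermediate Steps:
k(F) = -1 (k(F) = -5 + 4 = -1)
j(D) = -1 (j(D) = -1 + 0 = -1)
j(5)*((-76 + 21) + T) = -((-76 + 21) + 13) = -(-55 + 13) = -1*(-42) = 42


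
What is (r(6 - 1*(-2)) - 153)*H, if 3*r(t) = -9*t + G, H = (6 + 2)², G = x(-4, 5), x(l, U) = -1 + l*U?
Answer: -11776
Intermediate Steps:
x(l, U) = -1 + U*l
G = -21 (G = -1 + 5*(-4) = -1 - 20 = -21)
H = 64 (H = 8² = 64)
r(t) = -7 - 3*t (r(t) = (-9*t - 21)/3 = (-21 - 9*t)/3 = -7 - 3*t)
(r(6 - 1*(-2)) - 153)*H = ((-7 - 3*(6 - 1*(-2))) - 153)*64 = ((-7 - 3*(6 + 2)) - 153)*64 = ((-7 - 3*8) - 153)*64 = ((-7 - 24) - 153)*64 = (-31 - 153)*64 = -184*64 = -11776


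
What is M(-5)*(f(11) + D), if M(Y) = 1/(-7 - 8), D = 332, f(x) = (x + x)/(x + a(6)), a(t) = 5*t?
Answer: -13634/615 ≈ -22.169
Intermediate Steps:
f(x) = 2*x/(30 + x) (f(x) = (x + x)/(x + 5*6) = (2*x)/(x + 30) = (2*x)/(30 + x) = 2*x/(30 + x))
M(Y) = -1/15 (M(Y) = 1/(-15) = -1/15)
M(-5)*(f(11) + D) = -(2*11/(30 + 11) + 332)/15 = -(2*11/41 + 332)/15 = -(2*11*(1/41) + 332)/15 = -(22/41 + 332)/15 = -1/15*13634/41 = -13634/615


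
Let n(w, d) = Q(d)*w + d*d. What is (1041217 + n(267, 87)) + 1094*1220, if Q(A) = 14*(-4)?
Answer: 2368514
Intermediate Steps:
Q(A) = -56
n(w, d) = d**2 - 56*w (n(w, d) = -56*w + d*d = -56*w + d**2 = d**2 - 56*w)
(1041217 + n(267, 87)) + 1094*1220 = (1041217 + (87**2 - 56*267)) + 1094*1220 = (1041217 + (7569 - 14952)) + 1334680 = (1041217 - 7383) + 1334680 = 1033834 + 1334680 = 2368514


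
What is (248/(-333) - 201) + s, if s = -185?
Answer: -128786/333 ≈ -386.74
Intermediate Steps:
(248/(-333) - 201) + s = (248/(-333) - 201) - 185 = (248*(-1/333) - 201) - 185 = (-248/333 - 201) - 185 = -67181/333 - 185 = -128786/333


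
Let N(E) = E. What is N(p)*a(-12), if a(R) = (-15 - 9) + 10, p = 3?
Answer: -42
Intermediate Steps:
a(R) = -14 (a(R) = -24 + 10 = -14)
N(p)*a(-12) = 3*(-14) = -42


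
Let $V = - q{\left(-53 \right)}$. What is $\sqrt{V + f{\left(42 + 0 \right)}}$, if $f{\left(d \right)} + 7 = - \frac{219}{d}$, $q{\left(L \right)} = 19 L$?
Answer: $\frac{\sqrt{194978}}{14} \approx 31.54$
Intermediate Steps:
$V = 1007$ ($V = - 19 \left(-53\right) = \left(-1\right) \left(-1007\right) = 1007$)
$f{\left(d \right)} = -7 - \frac{219}{d}$
$\sqrt{V + f{\left(42 + 0 \right)}} = \sqrt{1007 - \left(7 + \frac{219}{42 + 0}\right)} = \sqrt{1007 - \left(7 + \frac{219}{42}\right)} = \sqrt{1007 - \frac{171}{14}} = \sqrt{\frac{13927}{14}} = \frac{\sqrt{194978}}{14}$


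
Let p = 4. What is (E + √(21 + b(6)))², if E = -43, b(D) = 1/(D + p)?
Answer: (430 - √2110)²/100 ≈ 1475.1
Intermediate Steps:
b(D) = 1/(4 + D) (b(D) = 1/(D + 4) = 1/(4 + D))
(E + √(21 + b(6)))² = (-43 + √(21 + 1/(4 + 6)))² = (-43 + √(21 + 1/10))² = (-43 + √(21 + ⅒))² = (-43 + √(211/10))² = (-43 + √2110/10)²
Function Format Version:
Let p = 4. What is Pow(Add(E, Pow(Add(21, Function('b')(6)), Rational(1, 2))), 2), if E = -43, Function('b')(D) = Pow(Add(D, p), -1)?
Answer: Mul(Rational(1, 100), Pow(Add(430, Mul(-1, Pow(2110, Rational(1, 2)))), 2)) ≈ 1475.1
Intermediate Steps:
Function('b')(D) = Pow(Add(4, D), -1) (Function('b')(D) = Pow(Add(D, 4), -1) = Pow(Add(4, D), -1))
Pow(Add(E, Pow(Add(21, Function('b')(6)), Rational(1, 2))), 2) = Pow(Add(-43, Pow(Add(21, Pow(Add(4, 6), -1)), Rational(1, 2))), 2) = Pow(Add(-43, Pow(Add(21, Pow(10, -1)), Rational(1, 2))), 2) = Pow(Add(-43, Pow(Add(21, Rational(1, 10)), Rational(1, 2))), 2) = Pow(Add(-43, Pow(Rational(211, 10), Rational(1, 2))), 2) = Pow(Add(-43, Mul(Rational(1, 10), Pow(2110, Rational(1, 2)))), 2)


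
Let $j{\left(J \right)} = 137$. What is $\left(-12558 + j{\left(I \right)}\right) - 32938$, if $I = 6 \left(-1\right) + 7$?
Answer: $-45359$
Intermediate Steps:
$I = 1$ ($I = -6 + 7 = 1$)
$\left(-12558 + j{\left(I \right)}\right) - 32938 = \left(-12558 + 137\right) - 32938 = -12421 - 32938 = -45359$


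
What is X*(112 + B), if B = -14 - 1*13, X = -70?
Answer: -5950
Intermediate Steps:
B = -27 (B = -14 - 13 = -27)
X*(112 + B) = -70*(112 - 27) = -70*85 = -5950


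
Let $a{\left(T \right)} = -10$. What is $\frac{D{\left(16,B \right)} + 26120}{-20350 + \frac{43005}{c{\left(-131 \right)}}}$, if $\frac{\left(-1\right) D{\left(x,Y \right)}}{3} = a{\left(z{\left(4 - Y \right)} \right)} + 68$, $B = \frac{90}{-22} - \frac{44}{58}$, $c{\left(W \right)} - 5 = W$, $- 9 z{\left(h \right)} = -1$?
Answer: $- \frac{1089732}{869035} \approx -1.254$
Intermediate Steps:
$z{\left(h \right)} = \frac{1}{9}$ ($z{\left(h \right)} = \left(- \frac{1}{9}\right) \left(-1\right) = \frac{1}{9}$)
$c{\left(W \right)} = 5 + W$
$B = - \frac{1547}{319}$ ($B = 90 \left(- \frac{1}{22}\right) - \frac{22}{29} = - \frac{45}{11} - \frac{22}{29} = - \frac{1547}{319} \approx -4.8495$)
$D{\left(x,Y \right)} = -174$ ($D{\left(x,Y \right)} = - 3 \left(-10 + 68\right) = \left(-3\right) 58 = -174$)
$\frac{D{\left(16,B \right)} + 26120}{-20350 + \frac{43005}{c{\left(-131 \right)}}} = \frac{-174 + 26120}{-20350 + \frac{43005}{5 - 131}} = \frac{25946}{-20350 + \frac{43005}{-126}} = \frac{25946}{-20350 + 43005 \left(- \frac{1}{126}\right)} = \frac{25946}{-20350 - \frac{14335}{42}} = \frac{25946}{- \frac{869035}{42}} = 25946 \left(- \frac{42}{869035}\right) = - \frac{1089732}{869035}$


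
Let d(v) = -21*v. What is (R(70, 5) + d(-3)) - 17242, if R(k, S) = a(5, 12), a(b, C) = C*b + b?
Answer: -17114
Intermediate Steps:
a(b, C) = b + C*b
R(k, S) = 65 (R(k, S) = 5*(1 + 12) = 5*13 = 65)
(R(70, 5) + d(-3)) - 17242 = (65 - 21*(-3)) - 17242 = (65 + 63) - 17242 = 128 - 17242 = -17114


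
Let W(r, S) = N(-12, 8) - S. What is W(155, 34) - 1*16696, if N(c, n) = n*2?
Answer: -16714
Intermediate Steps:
N(c, n) = 2*n
W(r, S) = 16 - S (W(r, S) = 2*8 - S = 16 - S)
W(155, 34) - 1*16696 = (16 - 1*34) - 1*16696 = (16 - 34) - 16696 = -18 - 16696 = -16714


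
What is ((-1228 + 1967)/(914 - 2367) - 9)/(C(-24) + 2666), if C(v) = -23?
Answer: -13816/3840279 ≈ -0.0035977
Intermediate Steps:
((-1228 + 1967)/(914 - 2367) - 9)/(C(-24) + 2666) = ((-1228 + 1967)/(914 - 2367) - 9)/(-23 + 2666) = (739/(-1453) - 9)/2643 = (739*(-1/1453) - 9)*(1/2643) = (-739/1453 - 9)*(1/2643) = -13816/1453*1/2643 = -13816/3840279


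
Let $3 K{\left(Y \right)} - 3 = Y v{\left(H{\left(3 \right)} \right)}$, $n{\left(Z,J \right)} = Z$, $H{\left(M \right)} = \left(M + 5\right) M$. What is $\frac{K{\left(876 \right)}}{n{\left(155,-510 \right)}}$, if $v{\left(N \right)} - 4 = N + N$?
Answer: $\frac{3037}{31} \approx 97.968$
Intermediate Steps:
$H{\left(M \right)} = M \left(5 + M\right)$ ($H{\left(M \right)} = \left(5 + M\right) M = M \left(5 + M\right)$)
$v{\left(N \right)} = 4 + 2 N$ ($v{\left(N \right)} = 4 + \left(N + N\right) = 4 + 2 N$)
$K{\left(Y \right)} = 1 + \frac{52 Y}{3}$ ($K{\left(Y \right)} = 1 + \frac{Y \left(4 + 2 \cdot 3 \left(5 + 3\right)\right)}{3} = 1 + \frac{Y \left(4 + 2 \cdot 3 \cdot 8\right)}{3} = 1 + \frac{Y \left(4 + 2 \cdot 24\right)}{3} = 1 + \frac{Y \left(4 + 48\right)}{3} = 1 + \frac{Y 52}{3} = 1 + \frac{52 Y}{3}$)
$\frac{K{\left(876 \right)}}{n{\left(155,-510 \right)}} = \frac{1 + \frac{52}{3} \cdot 876}{155} = \left(1 + 15184\right) \frac{1}{155} = 15185 \cdot \frac{1}{155} = \frac{3037}{31}$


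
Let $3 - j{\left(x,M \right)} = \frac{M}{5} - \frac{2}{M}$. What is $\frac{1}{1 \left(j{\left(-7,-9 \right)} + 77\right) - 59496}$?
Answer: $- \frac{45}{2673649} \approx -1.6831 \cdot 10^{-5}$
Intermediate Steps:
$j{\left(x,M \right)} = 3 + \frac{2}{M} - \frac{M}{5}$ ($j{\left(x,M \right)} = 3 - \left(\frac{M}{5} - \frac{2}{M}\right) = 3 - \left(- \frac{2}{M} + \frac{M}{5}\right) = 3 + \frac{2}{M} - \frac{M}{5}$)
$\frac{1}{1 \left(j{\left(-7,-9 \right)} + 77\right) - 59496} = \frac{1}{1 \left(\left(3 + \frac{2}{-9} - - \frac{9}{5}\right) + 77\right) - 59496} = \frac{1}{1 \left(\left(3 + 2 \left(- \frac{1}{9}\right) + \frac{9}{5}\right) + 77\right) - 59496} = \frac{1}{1 \left(\left(3 - \frac{2}{9} + \frac{9}{5}\right) + 77\right) - 59496} = \frac{1}{1 \left(\frac{206}{45} + 77\right) - 59496} = \frac{1}{1 \cdot \frac{3671}{45} - 59496} = \frac{1}{\frac{3671}{45} - 59496} = \frac{1}{- \frac{2673649}{45}} = - \frac{45}{2673649}$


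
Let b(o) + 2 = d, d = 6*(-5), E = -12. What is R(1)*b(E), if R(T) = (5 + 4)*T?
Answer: -288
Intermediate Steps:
d = -30
b(o) = -32 (b(o) = -2 - 30 = -32)
R(T) = 9*T
R(1)*b(E) = (9*1)*(-32) = 9*(-32) = -288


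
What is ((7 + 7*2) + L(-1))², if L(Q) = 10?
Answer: 961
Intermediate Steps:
((7 + 7*2) + L(-1))² = ((7 + 7*2) + 10)² = ((7 + 14) + 10)² = (21 + 10)² = 31² = 961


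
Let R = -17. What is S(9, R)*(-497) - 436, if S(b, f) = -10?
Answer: 4534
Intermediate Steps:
S(9, R)*(-497) - 436 = -10*(-497) - 436 = 4970 - 436 = 4534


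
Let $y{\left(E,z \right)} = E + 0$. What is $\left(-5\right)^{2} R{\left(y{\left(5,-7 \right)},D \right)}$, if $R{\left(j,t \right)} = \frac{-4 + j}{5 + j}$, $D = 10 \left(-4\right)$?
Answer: $\frac{5}{2} \approx 2.5$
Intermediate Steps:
$y{\left(E,z \right)} = E$
$D = -40$
$R{\left(j,t \right)} = \frac{-4 + j}{5 + j}$
$\left(-5\right)^{2} R{\left(y{\left(5,-7 \right)},D \right)} = \left(-5\right)^{2} \frac{-4 + 5}{5 + 5} = 25 \cdot \frac{1}{10} \cdot 1 = 25 \cdot \frac{1}{10} = \frac{5}{2}$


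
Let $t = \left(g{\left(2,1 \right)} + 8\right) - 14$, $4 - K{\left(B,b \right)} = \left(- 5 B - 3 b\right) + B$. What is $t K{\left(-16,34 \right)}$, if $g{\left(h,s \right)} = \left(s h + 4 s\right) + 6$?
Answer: $252$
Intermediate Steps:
$K{\left(B,b \right)} = 4 + 3 b + 4 B$ ($K{\left(B,b \right)} = 4 - \left(\left(- 5 B - 3 b\right) + B\right) = 4 - \left(- 4 B - 3 b\right) = 4 + \left(3 b + 4 B\right) = 4 + 3 b + 4 B$)
$g{\left(h,s \right)} = 6 + 4 s + h s$ ($g{\left(h,s \right)} = \left(h s + 4 s\right) + 6 = \left(4 s + h s\right) + 6 = 6 + 4 s + h s$)
$t = 6$ ($t = \left(\left(6 + 4 \cdot 1 + 2 \cdot 1\right) + 8\right) - 14 = \left(\left(6 + 4 + 2\right) + 8\right) - 14 = \left(12 + 8\right) - 14 = 20 - 14 = 6$)
$t K{\left(-16,34 \right)} = 6 \left(4 + 3 \cdot 34 + 4 \left(-16\right)\right) = 6 \left(4 + 102 - 64\right) = 6 \cdot 42 = 252$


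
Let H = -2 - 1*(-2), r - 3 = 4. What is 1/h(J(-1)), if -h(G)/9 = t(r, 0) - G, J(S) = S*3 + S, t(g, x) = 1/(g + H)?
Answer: -7/261 ≈ -0.026820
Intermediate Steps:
r = 7 (r = 3 + 4 = 7)
H = 0 (H = -2 + 2 = 0)
t(g, x) = 1/g (t(g, x) = 1/(g + 0) = 1/g)
J(S) = 4*S (J(S) = 3*S + S = 4*S)
h(G) = -9/7 + 9*G (h(G) = -9*(1/7 - G) = -9/7 + 9*G)
1/h(J(-1)) = 1/(-9/7 + 9*(4*(-1))) = 1/(-9/7 + 9*(-4)) = 1/(-9/7 - 36) = 1/(-261/7) = -7/261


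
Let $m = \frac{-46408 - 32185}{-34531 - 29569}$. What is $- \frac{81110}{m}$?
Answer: $- \frac{5199151000}{78593} \approx -66153.0$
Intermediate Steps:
$m = \frac{78593}{64100}$ ($m = - \frac{78593}{-64100} = \left(-78593\right) \left(- \frac{1}{64100}\right) = \frac{78593}{64100} \approx 1.2261$)
$- \frac{81110}{m} = - \frac{81110}{\frac{78593}{64100}} = \left(-81110\right) \frac{64100}{78593} = - \frac{5199151000}{78593}$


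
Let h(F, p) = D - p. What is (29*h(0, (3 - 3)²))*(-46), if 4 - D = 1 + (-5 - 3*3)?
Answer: -22678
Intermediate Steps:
D = 17 (D = 4 - (1 + (-5 - 3*3)) = 4 - (1 + (-5 - 9)) = 4 - (1 - 14) = 4 - 1*(-13) = 4 + 13 = 17)
h(F, p) = 17 - p
(29*h(0, (3 - 3)²))*(-46) = (29*(17 - (3 - 3)²))*(-46) = (29*(17 - 1*0²))*(-46) = (29*(17 - 1*0))*(-46) = (29*(17 + 0))*(-46) = (29*17)*(-46) = 493*(-46) = -22678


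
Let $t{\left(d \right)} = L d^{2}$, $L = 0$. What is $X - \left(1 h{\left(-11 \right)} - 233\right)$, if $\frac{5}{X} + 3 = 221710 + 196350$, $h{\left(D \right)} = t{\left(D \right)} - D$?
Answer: $\frac{92808659}{418057} \approx 222.0$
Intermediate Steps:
$t{\left(d \right)} = 0$ ($t{\left(d \right)} = 0 d^{2} = 0$)
$h{\left(D \right)} = - D$ ($h{\left(D \right)} = 0 - D = - D$)
$X = \frac{5}{418057}$ ($X = \frac{5}{-3 + \left(221710 + 196350\right)} = \frac{5}{-3 + 418060} = \frac{5}{418057} \approx 1.196 \cdot 10^{-5}$)
$X - \left(1 h{\left(-11 \right)} - 233\right) = \frac{5}{418057} - \left(1 \left(\left(-1\right) \left(-11\right)\right) - 233\right) = \frac{5}{418057} - \left(1 \cdot 11 - 233\right) = \frac{5}{418057} - \left(11 - 233\right) = \frac{5}{418057} - -222 = \frac{5}{418057} + 222 = \frac{92808659}{418057}$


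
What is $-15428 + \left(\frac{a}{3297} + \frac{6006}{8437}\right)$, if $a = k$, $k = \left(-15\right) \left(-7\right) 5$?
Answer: $- \frac{142901495}{9263} \approx -15427.0$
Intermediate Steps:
$k = 525$ ($k = 105 \cdot 5 = 525$)
$a = 525$
$-15428 + \left(\frac{a}{3297} + \frac{6006}{8437}\right) = -15428 + \left(\frac{525}{3297} + \frac{6006}{8437}\right) = -15428 + \left(525 \cdot \frac{1}{3297} + 6006 \cdot \frac{1}{8437}\right) = -15428 + \left(\frac{25}{157} + \frac{42}{59}\right) = -15428 + \frac{8069}{9263} = - \frac{142901495}{9263}$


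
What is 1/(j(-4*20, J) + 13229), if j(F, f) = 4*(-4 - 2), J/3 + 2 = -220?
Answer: 1/13205 ≈ 7.5729e-5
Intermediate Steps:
J = -666 (J = -6 + 3*(-220) = -6 - 660 = -666)
j(F, f) = -24 (j(F, f) = 4*(-6) = -24)
1/(j(-4*20, J) + 13229) = 1/(-24 + 13229) = 1/13205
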